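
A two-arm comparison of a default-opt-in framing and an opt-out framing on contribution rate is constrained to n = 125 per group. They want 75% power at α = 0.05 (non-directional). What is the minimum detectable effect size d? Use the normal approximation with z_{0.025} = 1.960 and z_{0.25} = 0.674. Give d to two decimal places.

For two independent groups of n = 125 each: d_min = (z_{α/2} + z_β)·√(2/n).
z-sum = 1.960 + 0.674 = 2.634.
d_min = 2.634 × √(2/125) = 2.634 × 0.1265 = 0.333.

d_min ≈ 0.33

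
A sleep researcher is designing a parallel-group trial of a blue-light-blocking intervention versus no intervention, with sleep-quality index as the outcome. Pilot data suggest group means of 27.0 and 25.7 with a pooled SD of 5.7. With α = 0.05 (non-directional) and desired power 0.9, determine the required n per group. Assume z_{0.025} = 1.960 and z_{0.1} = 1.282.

Cohen's d = |M₁ − M₂| / SD_pooled = |27.0 − 25.7| / 5.7 = 1.3 / 5.7 = 0.228.
For two independent groups with equal n: n = 2·((z_{α/2} + z_β) / d)².
z_{α/2} + z_β = 1.960 + 1.282 = 3.242.
n = 2 × (3.242 / 0.228)² = 2 × 14.219² = 2 × 202.19 = 404.4.
Round up to the next whole participant.

n = 405 per group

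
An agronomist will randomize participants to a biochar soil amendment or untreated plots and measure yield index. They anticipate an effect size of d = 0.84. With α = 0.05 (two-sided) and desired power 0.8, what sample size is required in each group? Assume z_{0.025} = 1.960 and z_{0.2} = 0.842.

n = 23 per group

For two independent groups with equal n: n = 2·((z_{α/2} + z_β) / d)².
z_{α/2} + z_β = 1.960 + 0.842 = 2.802.
n = 2 × (2.802 / 0.84)² = 2 × 3.336² = 2 × 11.13 = 22.3.
Round up to the next whole participant.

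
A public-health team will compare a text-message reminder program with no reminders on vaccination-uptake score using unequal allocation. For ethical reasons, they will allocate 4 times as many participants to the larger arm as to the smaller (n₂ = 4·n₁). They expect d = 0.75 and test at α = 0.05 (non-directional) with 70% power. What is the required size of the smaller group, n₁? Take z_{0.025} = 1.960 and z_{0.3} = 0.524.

n₁ = 14

With allocation ratio k = n₂/n₁ = 4, Var(x̄₁−x̄₂) = σ²(1/n₁ + 1/(k·n₁)) = σ²·(k+1)/(k·n₁).
So n₁ = (1 + 1/k)·((z_{α/2} + z_β)/d)² = 1.250 × (2.484/0.75)².
n₁ = 1.250 × 10.97 = 13.7.
Round up: n₁ = 14, giving n₂ = 4 × 14 = 56.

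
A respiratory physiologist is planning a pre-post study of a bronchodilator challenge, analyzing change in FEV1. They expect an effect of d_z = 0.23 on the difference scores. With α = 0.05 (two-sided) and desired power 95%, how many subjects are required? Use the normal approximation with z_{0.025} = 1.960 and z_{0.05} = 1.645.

For a paired (one-sample on differences) test: n = ((z_{α/2} + z_β) / d)².
z_{α/2} + z_β = 1.960 + 1.645 = 3.605.
n = (3.605 / 0.23)² = 15.674² = 245.67.
Round up.

n = 246 pairs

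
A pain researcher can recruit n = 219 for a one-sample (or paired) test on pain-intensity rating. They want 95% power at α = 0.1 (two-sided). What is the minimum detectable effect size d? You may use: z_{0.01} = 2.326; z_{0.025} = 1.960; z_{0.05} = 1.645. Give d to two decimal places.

For a single sample (or paired design) of n = 219: d_min = (z_{α/2} + z_β)/√n.
z-sum = 1.645 + 1.645 = 3.290.
d_min = 3.290 / √219 = 3.290 / 14.799 = 0.222.

d_min ≈ 0.22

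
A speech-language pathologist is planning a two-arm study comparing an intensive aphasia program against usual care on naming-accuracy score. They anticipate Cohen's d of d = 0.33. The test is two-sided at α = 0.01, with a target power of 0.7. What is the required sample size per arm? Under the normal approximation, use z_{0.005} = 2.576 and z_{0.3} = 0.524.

For two independent groups with equal n: n = 2·((z_{α/2} + z_β) / d)².
z_{α/2} + z_β = 2.576 + 0.524 = 3.100.
n = 2 × (3.100 / 0.33)² = 2 × 9.394² = 2 × 88.25 = 176.5.
Round up to the next whole participant.

n = 177 per group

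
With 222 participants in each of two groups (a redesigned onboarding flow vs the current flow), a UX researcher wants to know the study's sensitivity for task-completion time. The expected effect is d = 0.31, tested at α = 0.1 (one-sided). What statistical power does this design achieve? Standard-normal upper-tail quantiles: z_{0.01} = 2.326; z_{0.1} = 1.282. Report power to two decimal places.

For two equal groups, power = Φ(d·√(n/2) − z_{α}).
d·√(n/2) = 0.31 × √(222/2) = 0.31 × 10.536 = 3.266.
z_β = 3.266 − 1.282 = 1.984.
Power = Φ(1.984) = 0.976.

power ≈ 0.98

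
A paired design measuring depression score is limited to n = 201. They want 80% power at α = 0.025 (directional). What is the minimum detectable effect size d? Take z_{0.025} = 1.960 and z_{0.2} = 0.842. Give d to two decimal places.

For a single sample (or paired design) of n = 201: d_min = (z_{α} + z_β)/√n.
z-sum = 1.960 + 0.842 = 2.802.
d_min = 2.802 / √201 = 2.802 / 14.177 = 0.198.

d_min ≈ 0.20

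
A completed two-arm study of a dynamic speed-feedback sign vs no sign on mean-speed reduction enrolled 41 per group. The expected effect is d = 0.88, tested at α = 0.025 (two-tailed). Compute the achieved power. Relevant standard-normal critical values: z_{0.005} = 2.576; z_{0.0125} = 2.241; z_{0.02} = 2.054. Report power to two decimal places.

power ≈ 0.96

For two equal groups, power = Φ(d·√(n/2) − z_{α/2}).
d·√(n/2) = 0.88 × √(41/2) = 0.88 × 4.528 = 3.984.
z_β = 3.984 − 2.241 = 1.743.
Power = Φ(1.743) = 0.959.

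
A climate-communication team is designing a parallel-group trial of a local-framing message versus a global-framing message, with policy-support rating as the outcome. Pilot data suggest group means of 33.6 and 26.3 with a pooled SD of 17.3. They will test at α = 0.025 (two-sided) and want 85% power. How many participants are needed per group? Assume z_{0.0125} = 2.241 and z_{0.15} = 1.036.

Cohen's d = |M₁ − M₂| / SD_pooled = |33.6 − 26.3| / 17.3 = 7.3 / 17.3 = 0.422.
For two independent groups with equal n: n = 2·((z_{α/2} + z_β) / d)².
z_{α/2} + z_β = 2.241 + 1.036 = 3.277.
n = 2 × (3.277 / 0.422)² = 2 × 7.765² = 2 × 60.30 = 120.6.
Round up to the next whole participant.

n = 121 per group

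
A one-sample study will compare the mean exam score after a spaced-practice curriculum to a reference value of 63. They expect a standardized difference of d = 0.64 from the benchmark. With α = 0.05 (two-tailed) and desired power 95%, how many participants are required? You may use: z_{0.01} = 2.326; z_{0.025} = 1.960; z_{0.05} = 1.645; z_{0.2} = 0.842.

For a one-sample test: n = ((z_{α/2} + z_β) / d)².
z_{α/2} + z_β = 1.960 + 1.645 = 3.605.
n = (3.605 / 0.64)² = 5.633² = 31.73.
Round up.

n = 32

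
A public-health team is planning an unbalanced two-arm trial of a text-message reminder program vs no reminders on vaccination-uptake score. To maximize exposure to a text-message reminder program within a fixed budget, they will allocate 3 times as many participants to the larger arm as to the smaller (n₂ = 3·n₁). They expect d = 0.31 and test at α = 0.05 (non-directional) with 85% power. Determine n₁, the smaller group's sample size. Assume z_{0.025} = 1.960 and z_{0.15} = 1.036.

n₁ = 125

With allocation ratio k = n₂/n₁ = 3, Var(x̄₁−x̄₂) = σ²(1/n₁ + 1/(k·n₁)) = σ²·(k+1)/(k·n₁).
So n₁ = (1 + 1/k)·((z_{α/2} + z_β)/d)² = 1.333 × (2.996/0.31)².
n₁ = 1.333 × 93.40 = 124.5.
Round up: n₁ = 125, giving n₂ = 3 × 125 = 375.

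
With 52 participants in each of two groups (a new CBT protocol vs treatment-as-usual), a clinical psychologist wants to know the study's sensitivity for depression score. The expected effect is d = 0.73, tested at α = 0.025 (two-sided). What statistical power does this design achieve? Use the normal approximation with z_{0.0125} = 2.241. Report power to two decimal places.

For two equal groups, power = Φ(d·√(n/2) − z_{α/2}).
d·√(n/2) = 0.73 × √(52/2) = 0.73 × 5.099 = 3.722.
z_β = 3.722 − 2.241 = 1.481.
Power = Φ(1.481) = 0.931.

power ≈ 0.93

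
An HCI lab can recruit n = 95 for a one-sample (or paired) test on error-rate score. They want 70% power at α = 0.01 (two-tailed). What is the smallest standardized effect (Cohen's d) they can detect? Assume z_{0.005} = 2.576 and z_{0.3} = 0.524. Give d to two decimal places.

For a single sample (or paired design) of n = 95: d_min = (z_{α/2} + z_β)/√n.
z-sum = 2.576 + 0.524 = 3.100.
d_min = 3.100 / √95 = 3.100 / 9.747 = 0.318.

d_min ≈ 0.32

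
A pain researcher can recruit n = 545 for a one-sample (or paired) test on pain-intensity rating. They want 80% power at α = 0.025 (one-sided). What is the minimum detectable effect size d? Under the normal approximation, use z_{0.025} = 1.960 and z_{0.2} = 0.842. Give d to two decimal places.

For a single sample (or paired design) of n = 545: d_min = (z_{α} + z_β)/√n.
z-sum = 1.960 + 0.842 = 2.802.
d_min = 2.802 / √545 = 2.802 / 23.345 = 0.120.

d_min ≈ 0.12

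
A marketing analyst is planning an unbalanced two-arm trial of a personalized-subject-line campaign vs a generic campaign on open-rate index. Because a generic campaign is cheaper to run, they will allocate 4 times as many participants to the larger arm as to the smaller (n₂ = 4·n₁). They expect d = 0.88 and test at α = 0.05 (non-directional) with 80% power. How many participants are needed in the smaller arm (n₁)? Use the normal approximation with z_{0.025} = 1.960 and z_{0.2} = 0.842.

n₁ = 13

With allocation ratio k = n₂/n₁ = 4, Var(x̄₁−x̄₂) = σ²(1/n₁ + 1/(k·n₁)) = σ²·(k+1)/(k·n₁).
So n₁ = (1 + 1/k)·((z_{α/2} + z_β)/d)² = 1.250 × (2.802/0.88)².
n₁ = 1.250 × 10.14 = 12.7.
Round up: n₁ = 13, giving n₂ = 4 × 13 = 52.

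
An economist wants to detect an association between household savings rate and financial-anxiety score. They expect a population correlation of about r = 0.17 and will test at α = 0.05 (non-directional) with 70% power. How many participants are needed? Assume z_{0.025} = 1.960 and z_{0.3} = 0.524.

n = 213

Fisher's z: C = ½·ln((1+r)/(1−r)) = ½·ln(1.4096) = 0.1717.
n = ((z_{α/2} + z_β)/C)² + 3.
(1.960 + 0.524) / 0.1717 = 2.484 / 0.1717 = 14.467.
n = 14.467² + 3 = 209.30 + 3 = 212.3.
Round up.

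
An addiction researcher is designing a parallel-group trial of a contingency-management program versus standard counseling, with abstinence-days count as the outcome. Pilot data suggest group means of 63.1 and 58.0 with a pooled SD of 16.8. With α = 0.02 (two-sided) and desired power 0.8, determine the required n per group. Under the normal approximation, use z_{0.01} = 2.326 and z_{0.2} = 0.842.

Cohen's d = |M₁ − M₂| / SD_pooled = |63.1 − 58.0| / 16.8 = 5.1 / 16.8 = 0.304.
For two independent groups with equal n: n = 2·((z_{α/2} + z_β) / d)².
z_{α/2} + z_β = 2.326 + 0.842 = 3.168.
n = 2 × (3.168 / 0.304)² = 2 × 10.421² = 2 × 108.60 = 217.2.
Round up to the next whole participant.

n = 218 per group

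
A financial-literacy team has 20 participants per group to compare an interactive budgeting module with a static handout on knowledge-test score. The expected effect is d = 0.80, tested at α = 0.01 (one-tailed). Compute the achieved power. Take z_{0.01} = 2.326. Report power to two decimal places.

power ≈ 0.58

For two equal groups, power = Φ(d·√(n/2) − z_{α}).
d·√(n/2) = 0.80 × √(20/2) = 0.80 × 3.162 = 2.530.
z_β = 2.530 − 2.326 = 0.204.
Power = Φ(0.204) = 0.581.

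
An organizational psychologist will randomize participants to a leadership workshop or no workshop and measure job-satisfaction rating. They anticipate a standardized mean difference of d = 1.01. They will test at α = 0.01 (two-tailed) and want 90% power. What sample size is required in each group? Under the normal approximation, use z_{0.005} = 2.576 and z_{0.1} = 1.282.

For two independent groups with equal n: n = 2·((z_{α/2} + z_β) / d)².
z_{α/2} + z_β = 2.576 + 1.282 = 3.858.
n = 2 × (3.858 / 1.01)² = 2 × 3.820² = 2 × 14.59 = 29.2.
Round up to the next whole participant.

n = 30 per group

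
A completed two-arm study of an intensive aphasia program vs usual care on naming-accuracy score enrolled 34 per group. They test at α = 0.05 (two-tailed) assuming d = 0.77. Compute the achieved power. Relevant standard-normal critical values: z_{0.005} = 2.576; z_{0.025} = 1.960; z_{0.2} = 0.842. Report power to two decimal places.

power ≈ 0.89

For two equal groups, power = Φ(d·√(n/2) − z_{α/2}).
d·√(n/2) = 0.77 × √(34/2) = 0.77 × 4.123 = 3.175.
z_β = 3.175 − 1.960 = 1.215.
Power = Φ(1.215) = 0.888.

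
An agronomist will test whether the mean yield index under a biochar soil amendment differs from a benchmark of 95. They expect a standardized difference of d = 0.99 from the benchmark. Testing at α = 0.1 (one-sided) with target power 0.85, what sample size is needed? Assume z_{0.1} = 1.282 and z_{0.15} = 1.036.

For a one-sample test: n = ((z_{α} + z_β) / d)².
z_{α} + z_β = 1.282 + 1.036 = 2.318.
n = (2.318 / 0.99)² = 2.341² = 5.48.
Round up.

n = 6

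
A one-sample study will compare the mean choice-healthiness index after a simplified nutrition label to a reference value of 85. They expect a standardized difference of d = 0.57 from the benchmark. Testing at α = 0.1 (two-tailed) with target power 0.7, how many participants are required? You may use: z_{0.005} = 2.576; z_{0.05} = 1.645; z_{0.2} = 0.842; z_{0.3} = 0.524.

For a one-sample test: n = ((z_{α/2} + z_β) / d)².
z_{α/2} + z_β = 1.645 + 0.524 = 2.169.
n = (2.169 / 0.57)² = 3.805² = 14.48.
Round up.

n = 15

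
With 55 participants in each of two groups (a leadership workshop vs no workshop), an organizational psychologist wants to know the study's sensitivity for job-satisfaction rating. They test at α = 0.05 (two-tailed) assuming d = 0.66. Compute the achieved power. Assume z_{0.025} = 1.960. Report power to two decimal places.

For two equal groups, power = Φ(d·√(n/2) − z_{α/2}).
d·√(n/2) = 0.66 × √(55/2) = 0.66 × 5.244 = 3.461.
z_β = 3.461 − 1.960 = 1.501.
Power = Φ(1.501) = 0.933.

power ≈ 0.93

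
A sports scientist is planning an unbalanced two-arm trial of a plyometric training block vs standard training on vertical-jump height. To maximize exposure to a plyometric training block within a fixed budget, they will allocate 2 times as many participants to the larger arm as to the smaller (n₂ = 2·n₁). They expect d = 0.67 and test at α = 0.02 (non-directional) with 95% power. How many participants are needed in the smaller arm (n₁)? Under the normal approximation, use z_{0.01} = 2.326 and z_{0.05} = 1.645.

n₁ = 53

With allocation ratio k = n₂/n₁ = 2, Var(x̄₁−x̄₂) = σ²(1/n₁ + 1/(k·n₁)) = σ²·(k+1)/(k·n₁).
So n₁ = (1 + 1/k)·((z_{α/2} + z_β)/d)² = 1.500 × (3.971/0.67)².
n₁ = 1.500 × 35.13 = 52.7.
Round up: n₁ = 53, giving n₂ = 2 × 53 = 106.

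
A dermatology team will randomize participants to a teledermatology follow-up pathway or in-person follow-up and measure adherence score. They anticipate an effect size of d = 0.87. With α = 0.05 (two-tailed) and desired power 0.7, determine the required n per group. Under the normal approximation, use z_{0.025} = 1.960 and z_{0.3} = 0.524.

For two independent groups with equal n: n = 2·((z_{α/2} + z_β) / d)².
z_{α/2} + z_β = 1.960 + 0.524 = 2.484.
n = 2 × (2.484 / 0.87)² = 2 × 2.855² = 2 × 8.15 = 16.3.
Round up to the next whole participant.

n = 17 per group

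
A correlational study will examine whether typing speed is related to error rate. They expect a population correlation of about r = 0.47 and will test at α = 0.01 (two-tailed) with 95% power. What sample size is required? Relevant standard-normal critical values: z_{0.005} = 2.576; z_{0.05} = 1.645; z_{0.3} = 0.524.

n = 72

Fisher's z: C = ½·ln((1+r)/(1−r)) = ½·ln(2.7736) = 0.5101.
n = ((z_{α/2} + z_β)/C)² + 3.
(2.576 + 1.645) / 0.5101 = 4.221 / 0.5101 = 8.275.
n = 8.275² + 3 = 68.47 + 3 = 71.5.
Round up.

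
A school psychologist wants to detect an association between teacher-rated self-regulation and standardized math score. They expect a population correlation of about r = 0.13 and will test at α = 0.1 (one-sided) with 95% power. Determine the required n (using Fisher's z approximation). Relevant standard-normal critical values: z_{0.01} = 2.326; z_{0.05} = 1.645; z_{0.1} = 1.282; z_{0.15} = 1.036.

n = 505

Fisher's z: C = ½·ln((1+r)/(1−r)) = ½·ln(1.2989) = 0.1307.
n = ((z_{α} + z_β)/C)² + 3.
(1.282 + 1.645) / 0.1307 = 2.927 / 0.1307 = 22.395.
n = 22.395² + 3 = 501.53 + 3 = 504.5.
Round up.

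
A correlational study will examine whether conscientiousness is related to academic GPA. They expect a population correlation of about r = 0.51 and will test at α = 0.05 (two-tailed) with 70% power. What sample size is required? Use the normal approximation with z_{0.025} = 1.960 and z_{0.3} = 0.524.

n = 23

Fisher's z: C = ½·ln((1+r)/(1−r)) = ½·ln(3.0816) = 0.5627.
n = ((z_{α/2} + z_β)/C)² + 3.
(1.960 + 0.524) / 0.5627 = 2.484 / 0.5627 = 4.414.
n = 4.414² + 3 = 19.49 + 3 = 22.5.
Round up.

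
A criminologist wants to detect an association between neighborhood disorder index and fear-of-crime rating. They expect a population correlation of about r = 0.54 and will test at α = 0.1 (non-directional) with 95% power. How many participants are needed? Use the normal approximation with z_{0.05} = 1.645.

n = 33

Fisher's z: C = ½·ln((1+r)/(1−r)) = ½·ln(3.3478) = 0.6042.
n = ((z_{α/2} + z_β)/C)² + 3.
(1.645 + 1.645) / 0.6042 = 3.290 / 0.6042 = 5.445.
n = 5.445² + 3 = 29.65 + 3 = 32.7.
Round up.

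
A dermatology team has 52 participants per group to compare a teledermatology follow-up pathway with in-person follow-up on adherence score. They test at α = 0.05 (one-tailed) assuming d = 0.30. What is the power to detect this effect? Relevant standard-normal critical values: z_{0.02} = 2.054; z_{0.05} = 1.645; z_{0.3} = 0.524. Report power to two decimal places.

power ≈ 0.45

For two equal groups, power = Φ(d·√(n/2) − z_{α}).
d·√(n/2) = 0.30 × √(52/2) = 0.30 × 5.099 = 1.530.
z_β = 1.530 − 1.645 = -0.115.
Power = Φ(-0.115) = 0.454.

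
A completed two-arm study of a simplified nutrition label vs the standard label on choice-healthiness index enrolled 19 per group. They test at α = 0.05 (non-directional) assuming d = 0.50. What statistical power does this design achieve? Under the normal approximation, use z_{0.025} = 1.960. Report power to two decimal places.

power ≈ 0.34

For two equal groups, power = Φ(d·√(n/2) − z_{α/2}).
d·√(n/2) = 0.50 × √(19/2) = 0.50 × 3.082 = 1.541.
z_β = 1.541 − 1.960 = -0.419.
Power = Φ(-0.419) = 0.338.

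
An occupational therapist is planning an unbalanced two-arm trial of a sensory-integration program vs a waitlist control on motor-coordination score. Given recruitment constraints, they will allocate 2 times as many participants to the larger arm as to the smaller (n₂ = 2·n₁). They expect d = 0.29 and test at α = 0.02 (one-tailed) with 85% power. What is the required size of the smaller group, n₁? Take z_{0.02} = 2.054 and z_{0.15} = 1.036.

With allocation ratio k = n₂/n₁ = 2, Var(x̄₁−x̄₂) = σ²(1/n₁ + 1/(k·n₁)) = σ²·(k+1)/(k·n₁).
So n₁ = (1 + 1/k)·((z_{α} + z_β)/d)² = 1.500 × (3.090/0.29)².
n₁ = 1.500 × 113.53 = 170.3.
Round up: n₁ = 171, giving n₂ = 2 × 171 = 342.

n₁ = 171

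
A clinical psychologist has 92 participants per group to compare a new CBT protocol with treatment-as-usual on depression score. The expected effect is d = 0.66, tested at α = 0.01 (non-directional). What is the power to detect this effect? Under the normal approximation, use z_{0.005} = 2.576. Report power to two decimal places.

For two equal groups, power = Φ(d·√(n/2) − z_{α/2}).
d·√(n/2) = 0.66 × √(92/2) = 0.66 × 6.782 = 4.476.
z_β = 4.476 − 2.576 = 1.900.
Power = Φ(1.900) = 0.971.

power ≈ 0.97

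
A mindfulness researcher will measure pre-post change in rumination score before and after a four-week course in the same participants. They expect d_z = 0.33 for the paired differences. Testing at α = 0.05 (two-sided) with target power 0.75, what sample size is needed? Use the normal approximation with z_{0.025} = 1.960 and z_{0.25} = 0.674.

For a paired (one-sample on differences) test: n = ((z_{α/2} + z_β) / d)².
z_{α/2} + z_β = 1.960 + 0.674 = 2.634.
n = (2.634 / 0.33)² = 7.982² = 63.71.
Round up.

n = 64 pairs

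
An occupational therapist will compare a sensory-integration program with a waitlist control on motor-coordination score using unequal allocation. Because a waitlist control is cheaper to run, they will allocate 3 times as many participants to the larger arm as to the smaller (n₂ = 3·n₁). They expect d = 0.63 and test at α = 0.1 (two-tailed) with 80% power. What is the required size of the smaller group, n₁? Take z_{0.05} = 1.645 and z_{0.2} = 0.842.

With allocation ratio k = n₂/n₁ = 3, Var(x̄₁−x̄₂) = σ²(1/n₁ + 1/(k·n₁)) = σ²·(k+1)/(k·n₁).
So n₁ = (1 + 1/k)·((z_{α/2} + z_β)/d)² = 1.333 × (2.487/0.63)².
n₁ = 1.333 × 15.58 = 20.8.
Round up: n₁ = 21, giving n₂ = 3 × 21 = 63.

n₁ = 21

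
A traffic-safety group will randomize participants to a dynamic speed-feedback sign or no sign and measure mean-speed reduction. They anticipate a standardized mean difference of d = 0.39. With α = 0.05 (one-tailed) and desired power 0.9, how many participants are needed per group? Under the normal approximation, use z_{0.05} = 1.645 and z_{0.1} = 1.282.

For two independent groups with equal n: n = 2·((z_{α} + z_β) / d)².
z_{α} + z_β = 1.645 + 1.282 = 2.927.
n = 2 × (2.927 / 0.39)² = 2 × 7.505² = 2 × 56.33 = 112.7.
Round up to the next whole participant.

n = 113 per group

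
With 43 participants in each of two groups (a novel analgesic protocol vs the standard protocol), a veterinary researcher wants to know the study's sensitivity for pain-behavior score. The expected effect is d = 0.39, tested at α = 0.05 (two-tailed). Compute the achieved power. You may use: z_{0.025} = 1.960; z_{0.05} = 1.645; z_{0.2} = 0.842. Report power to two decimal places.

For two equal groups, power = Φ(d·√(n/2) − z_{α/2}).
d·√(n/2) = 0.39 × √(43/2) = 0.39 × 4.637 = 1.808.
z_β = 1.808 − 1.960 = -0.152.
Power = Φ(-0.152) = 0.440.

power ≈ 0.44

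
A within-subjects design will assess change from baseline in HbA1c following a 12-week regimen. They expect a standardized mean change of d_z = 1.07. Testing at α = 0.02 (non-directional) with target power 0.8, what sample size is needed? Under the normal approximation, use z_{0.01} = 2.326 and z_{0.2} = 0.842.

For a paired (one-sample on differences) test: n = ((z_{α/2} + z_β) / d)².
z_{α/2} + z_β = 2.326 + 0.842 = 3.168.
n = (3.168 / 1.07)² = 2.961² = 8.77.
Round up.

n = 9 pairs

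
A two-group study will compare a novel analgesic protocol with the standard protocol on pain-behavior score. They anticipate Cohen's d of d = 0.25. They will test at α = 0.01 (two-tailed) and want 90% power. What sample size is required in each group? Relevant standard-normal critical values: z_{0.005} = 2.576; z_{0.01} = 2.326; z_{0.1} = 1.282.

n = 477 per group

For two independent groups with equal n: n = 2·((z_{α/2} + z_β) / d)².
z_{α/2} + z_β = 2.576 + 1.282 = 3.858.
n = 2 × (3.858 / 0.25)² = 2 × 15.432² = 2 × 238.15 = 476.3.
Round up to the next whole participant.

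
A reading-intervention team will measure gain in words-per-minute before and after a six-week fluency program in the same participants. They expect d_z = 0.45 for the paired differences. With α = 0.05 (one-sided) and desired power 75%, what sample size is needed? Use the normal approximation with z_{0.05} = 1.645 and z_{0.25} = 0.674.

n = 27 pairs

For a paired (one-sample on differences) test: n = ((z_{α} + z_β) / d)².
z_{α} + z_β = 1.645 + 0.674 = 2.319.
n = (2.319 / 0.45)² = 5.153² = 26.56.
Round up.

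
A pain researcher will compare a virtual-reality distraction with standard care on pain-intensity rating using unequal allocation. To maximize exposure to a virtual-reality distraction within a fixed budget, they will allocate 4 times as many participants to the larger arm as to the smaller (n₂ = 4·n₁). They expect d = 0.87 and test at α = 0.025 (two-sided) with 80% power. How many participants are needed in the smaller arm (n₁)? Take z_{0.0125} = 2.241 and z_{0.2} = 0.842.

With allocation ratio k = n₂/n₁ = 4, Var(x̄₁−x̄₂) = σ²(1/n₁ + 1/(k·n₁)) = σ²·(k+1)/(k·n₁).
So n₁ = (1 + 1/k)·((z_{α/2} + z_β)/d)² = 1.250 × (3.083/0.87)².
n₁ = 1.250 × 12.56 = 15.7.
Round up: n₁ = 16, giving n₂ = 4 × 16 = 64.

n₁ = 16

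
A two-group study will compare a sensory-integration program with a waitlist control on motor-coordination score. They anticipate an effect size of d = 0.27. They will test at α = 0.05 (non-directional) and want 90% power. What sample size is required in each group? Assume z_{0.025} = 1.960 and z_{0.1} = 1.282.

n = 289 per group

For two independent groups with equal n: n = 2·((z_{α/2} + z_β) / d)².
z_{α/2} + z_β = 1.960 + 1.282 = 3.242.
n = 2 × (3.242 / 0.27)² = 2 × 12.007² = 2 × 144.18 = 288.4.
Round up to the next whole participant.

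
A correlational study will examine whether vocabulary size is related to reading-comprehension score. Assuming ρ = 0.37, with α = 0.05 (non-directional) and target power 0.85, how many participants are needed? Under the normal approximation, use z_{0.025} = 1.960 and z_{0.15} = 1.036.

Fisher's z: C = ½·ln((1+r)/(1−r)) = ½·ln(2.1746) = 0.3884.
n = ((z_{α/2} + z_β)/C)² + 3.
(1.960 + 1.036) / 0.3884 = 2.996 / 0.3884 = 7.714.
n = 7.714² + 3 = 59.50 + 3 = 62.5.
Round up.

n = 63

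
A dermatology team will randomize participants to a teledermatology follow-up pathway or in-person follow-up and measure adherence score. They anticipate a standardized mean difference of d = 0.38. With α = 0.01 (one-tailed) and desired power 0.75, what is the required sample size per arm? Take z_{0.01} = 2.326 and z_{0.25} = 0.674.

n = 125 per group

For two independent groups with equal n: n = 2·((z_{α} + z_β) / d)².
z_{α} + z_β = 2.326 + 0.674 = 3.000.
n = 2 × (3.000 / 0.38)² = 2 × 7.895² = 2 × 62.33 = 124.7.
Round up to the next whole participant.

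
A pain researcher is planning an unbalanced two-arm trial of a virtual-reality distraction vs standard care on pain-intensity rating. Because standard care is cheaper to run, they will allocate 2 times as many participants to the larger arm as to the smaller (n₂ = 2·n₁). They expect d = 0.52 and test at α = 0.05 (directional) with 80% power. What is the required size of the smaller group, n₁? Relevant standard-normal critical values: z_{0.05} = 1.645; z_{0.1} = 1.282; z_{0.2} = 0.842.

With allocation ratio k = n₂/n₁ = 2, Var(x̄₁−x̄₂) = σ²(1/n₁ + 1/(k·n₁)) = σ²·(k+1)/(k·n₁).
So n₁ = (1 + 1/k)·((z_{α} + z_β)/d)² = 1.500 × (2.487/0.52)².
n₁ = 1.500 × 22.87 = 34.3.
Round up: n₁ = 35, giving n₂ = 2 × 35 = 70.

n₁ = 35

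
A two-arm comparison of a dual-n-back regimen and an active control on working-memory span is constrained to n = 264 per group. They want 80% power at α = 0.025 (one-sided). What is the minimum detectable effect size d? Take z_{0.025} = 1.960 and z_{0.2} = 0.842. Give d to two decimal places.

For two independent groups of n = 264 each: d_min = (z_{α} + z_β)·√(2/n).
z-sum = 1.960 + 0.842 = 2.802.
d_min = 2.802 × √(2/264) = 2.802 × 0.0870 = 0.244.

d_min ≈ 0.24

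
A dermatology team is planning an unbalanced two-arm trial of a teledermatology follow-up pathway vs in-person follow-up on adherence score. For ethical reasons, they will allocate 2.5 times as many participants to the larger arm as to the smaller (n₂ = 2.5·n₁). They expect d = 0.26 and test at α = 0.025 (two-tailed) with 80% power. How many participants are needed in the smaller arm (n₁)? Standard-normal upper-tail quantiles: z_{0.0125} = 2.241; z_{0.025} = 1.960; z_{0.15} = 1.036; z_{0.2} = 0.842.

n₁ = 197

With allocation ratio k = n₂/n₁ = 2.5, Var(x̄₁−x̄₂) = σ²(1/n₁ + 1/(k·n₁)) = σ²·(k+1)/(k·n₁).
So n₁ = (1 + 1/k)·((z_{α/2} + z_β)/d)² = 1.400 × (3.083/0.26)².
n₁ = 1.400 × 140.60 = 196.8.
Round up: n₁ = 197, giving n₂ = ⌈2.5 × 197⌉ = ⌈492.5⌉ = 493.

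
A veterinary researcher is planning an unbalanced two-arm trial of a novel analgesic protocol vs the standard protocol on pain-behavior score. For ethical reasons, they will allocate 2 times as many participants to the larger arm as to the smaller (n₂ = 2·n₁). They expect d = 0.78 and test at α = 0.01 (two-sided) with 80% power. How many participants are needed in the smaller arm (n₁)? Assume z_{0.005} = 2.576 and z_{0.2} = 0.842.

n₁ = 29

With allocation ratio k = n₂/n₁ = 2, Var(x̄₁−x̄₂) = σ²(1/n₁ + 1/(k·n₁)) = σ²·(k+1)/(k·n₁).
So n₁ = (1 + 1/k)·((z_{α/2} + z_β)/d)² = 1.500 × (3.418/0.78)².
n₁ = 1.500 × 19.20 = 28.8.
Round up: n₁ = 29, giving n₂ = 2 × 29 = 58.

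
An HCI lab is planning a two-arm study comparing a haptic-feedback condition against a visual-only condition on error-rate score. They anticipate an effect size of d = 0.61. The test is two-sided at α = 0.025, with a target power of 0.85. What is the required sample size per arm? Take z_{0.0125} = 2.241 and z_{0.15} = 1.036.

n = 58 per group

For two independent groups with equal n: n = 2·((z_{α/2} + z_β) / d)².
z_{α/2} + z_β = 2.241 + 1.036 = 3.277.
n = 2 × (3.277 / 0.61)² = 2 × 5.372² = 2 × 28.86 = 57.7.
Round up to the next whole participant.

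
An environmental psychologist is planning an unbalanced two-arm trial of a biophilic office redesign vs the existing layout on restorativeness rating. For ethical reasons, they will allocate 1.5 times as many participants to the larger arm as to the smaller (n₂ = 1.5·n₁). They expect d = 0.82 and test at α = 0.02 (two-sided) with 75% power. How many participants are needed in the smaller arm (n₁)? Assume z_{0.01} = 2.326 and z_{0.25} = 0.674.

n₁ = 23

With allocation ratio k = n₂/n₁ = 1.5, Var(x̄₁−x̄₂) = σ²(1/n₁ + 1/(k·n₁)) = σ²·(k+1)/(k·n₁).
So n₁ = (1 + 1/k)·((z_{α/2} + z_β)/d)² = 1.667 × (3.000/0.82)².
n₁ = 1.667 × 13.38 = 22.3.
Round up: n₁ = 23, giving n₂ = ⌈1.5 × 23⌉ = ⌈34.5⌉ = 35.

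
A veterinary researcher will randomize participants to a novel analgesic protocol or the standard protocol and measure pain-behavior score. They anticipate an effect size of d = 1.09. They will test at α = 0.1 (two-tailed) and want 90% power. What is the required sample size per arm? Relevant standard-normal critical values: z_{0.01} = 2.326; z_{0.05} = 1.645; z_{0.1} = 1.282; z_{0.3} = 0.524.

For two independent groups with equal n: n = 2·((z_{α/2} + z_β) / d)².
z_{α/2} + z_β = 1.645 + 1.282 = 2.927.
n = 2 × (2.927 / 1.09)² = 2 × 2.685² = 2 × 7.21 = 14.4.
Round up to the next whole participant.

n = 15 per group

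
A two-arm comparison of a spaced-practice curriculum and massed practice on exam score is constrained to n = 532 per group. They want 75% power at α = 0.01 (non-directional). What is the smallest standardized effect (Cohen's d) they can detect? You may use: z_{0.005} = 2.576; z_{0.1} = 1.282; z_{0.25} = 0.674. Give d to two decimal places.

For two independent groups of n = 532 each: d_min = (z_{α/2} + z_β)·√(2/n).
z-sum = 2.576 + 0.674 = 3.250.
d_min = 3.250 × √(2/532) = 3.250 × 0.0613 = 0.199.

d_min ≈ 0.20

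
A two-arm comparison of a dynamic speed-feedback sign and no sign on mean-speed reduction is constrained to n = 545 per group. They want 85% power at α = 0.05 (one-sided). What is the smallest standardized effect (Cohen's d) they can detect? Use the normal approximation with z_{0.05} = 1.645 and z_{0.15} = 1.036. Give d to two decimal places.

For two independent groups of n = 545 each: d_min = (z_{α} + z_β)·√(2/n).
z-sum = 1.645 + 1.036 = 2.681.
d_min = 2.681 × √(2/545) = 2.681 × 0.0606 = 0.162.

d_min ≈ 0.16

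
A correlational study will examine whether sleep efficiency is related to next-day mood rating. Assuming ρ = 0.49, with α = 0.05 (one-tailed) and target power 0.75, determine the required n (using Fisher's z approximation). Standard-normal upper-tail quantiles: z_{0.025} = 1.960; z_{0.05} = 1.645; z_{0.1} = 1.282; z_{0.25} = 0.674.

Fisher's z: C = ½·ln((1+r)/(1−r)) = ½·ln(2.9216) = 0.5361.
n = ((z_{α} + z_β)/C)² + 3.
(1.645 + 0.674) / 0.5361 = 2.319 / 0.5361 = 4.326.
n = 4.326² + 3 = 18.71 + 3 = 21.7.
Round up.

n = 22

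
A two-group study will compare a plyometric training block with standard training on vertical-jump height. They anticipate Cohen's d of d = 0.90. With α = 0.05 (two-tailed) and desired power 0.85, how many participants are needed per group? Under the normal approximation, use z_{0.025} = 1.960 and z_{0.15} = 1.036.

For two independent groups with equal n: n = 2·((z_{α/2} + z_β) / d)².
z_{α/2} + z_β = 1.960 + 1.036 = 2.996.
n = 2 × (2.996 / 0.90)² = 2 × 3.329² = 2 × 11.08 = 22.2.
Round up to the next whole participant.

n = 23 per group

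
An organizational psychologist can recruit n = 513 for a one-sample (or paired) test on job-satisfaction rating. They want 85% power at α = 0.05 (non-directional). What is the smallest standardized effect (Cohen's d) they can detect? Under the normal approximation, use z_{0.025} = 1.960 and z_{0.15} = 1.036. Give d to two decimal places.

d_min ≈ 0.13

For a single sample (or paired design) of n = 513: d_min = (z_{α/2} + z_β)/√n.
z-sum = 1.960 + 1.036 = 2.996.
d_min = 2.996 / √513 = 2.996 / 22.650 = 0.132.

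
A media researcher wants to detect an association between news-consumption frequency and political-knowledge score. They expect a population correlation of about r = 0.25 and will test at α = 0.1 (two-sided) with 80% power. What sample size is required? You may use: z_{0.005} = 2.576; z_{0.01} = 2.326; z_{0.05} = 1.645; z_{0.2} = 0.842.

Fisher's z: C = ½·ln((1+r)/(1−r)) = ½·ln(1.6667) = 0.2554.
n = ((z_{α/2} + z_β)/C)² + 3.
(1.645 + 0.842) / 0.2554 = 2.487 / 0.2554 = 9.738.
n = 9.738² + 3 = 94.82 + 3 = 97.8.
Round up.

n = 98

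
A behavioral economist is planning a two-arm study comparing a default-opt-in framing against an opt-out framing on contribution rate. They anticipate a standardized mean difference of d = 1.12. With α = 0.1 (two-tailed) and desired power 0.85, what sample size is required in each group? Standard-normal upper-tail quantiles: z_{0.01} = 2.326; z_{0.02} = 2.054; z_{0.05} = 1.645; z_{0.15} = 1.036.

For two independent groups with equal n: n = 2·((z_{α/2} + z_β) / d)².
z_{α/2} + z_β = 1.645 + 1.036 = 2.681.
n = 2 × (2.681 / 1.12)² = 2 × 2.394² = 2 × 5.73 = 11.5.
Round up to the next whole participant.

n = 12 per group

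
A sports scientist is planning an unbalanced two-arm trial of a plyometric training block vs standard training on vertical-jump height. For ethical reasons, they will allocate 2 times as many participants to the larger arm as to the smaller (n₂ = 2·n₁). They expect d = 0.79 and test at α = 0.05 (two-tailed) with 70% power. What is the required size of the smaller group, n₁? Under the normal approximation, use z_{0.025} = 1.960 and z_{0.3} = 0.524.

n₁ = 15

With allocation ratio k = n₂/n₁ = 2, Var(x̄₁−x̄₂) = σ²(1/n₁ + 1/(k·n₁)) = σ²·(k+1)/(k·n₁).
So n₁ = (1 + 1/k)·((z_{α/2} + z_β)/d)² = 1.500 × (2.484/0.79)².
n₁ = 1.500 × 9.89 = 14.8.
Round up: n₁ = 15, giving n₂ = 2 × 15 = 30.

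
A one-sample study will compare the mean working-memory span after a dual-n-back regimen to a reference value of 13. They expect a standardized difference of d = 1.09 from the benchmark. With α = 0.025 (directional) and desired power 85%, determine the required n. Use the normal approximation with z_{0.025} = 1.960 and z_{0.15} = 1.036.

n = 8

For a one-sample test: n = ((z_{α} + z_β) / d)².
z_{α} + z_β = 1.960 + 1.036 = 2.996.
n = (2.996 / 1.09)² = 2.749² = 7.55.
Round up.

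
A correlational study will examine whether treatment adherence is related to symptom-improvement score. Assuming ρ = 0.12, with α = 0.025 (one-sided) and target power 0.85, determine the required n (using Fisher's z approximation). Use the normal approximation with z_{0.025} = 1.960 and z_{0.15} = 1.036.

n = 621

Fisher's z: C = ½·ln((1+r)/(1−r)) = ½·ln(1.2727) = 0.1206.
n = ((z_{α} + z_β)/C)² + 3.
(1.960 + 1.036) / 0.1206 = 2.996 / 0.1206 = 24.842.
n = 24.842² + 3 = 617.15 + 3 = 620.1.
Round up.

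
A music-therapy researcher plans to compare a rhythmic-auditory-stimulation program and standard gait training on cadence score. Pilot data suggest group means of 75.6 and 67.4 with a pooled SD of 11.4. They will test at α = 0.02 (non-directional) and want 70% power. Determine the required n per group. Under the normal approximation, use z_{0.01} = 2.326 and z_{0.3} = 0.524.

n = 32 per group

Cohen's d = |M₁ − M₂| / SD_pooled = |75.6 − 67.4| / 11.4 = 8.2 / 11.4 = 0.719.
For two independent groups with equal n: n = 2·((z_{α/2} + z_β) / d)².
z_{α/2} + z_β = 2.326 + 0.524 = 2.850.
n = 2 × (2.850 / 0.719)² = 2 × 3.964² = 2 × 15.71 = 31.4.
Round up to the next whole participant.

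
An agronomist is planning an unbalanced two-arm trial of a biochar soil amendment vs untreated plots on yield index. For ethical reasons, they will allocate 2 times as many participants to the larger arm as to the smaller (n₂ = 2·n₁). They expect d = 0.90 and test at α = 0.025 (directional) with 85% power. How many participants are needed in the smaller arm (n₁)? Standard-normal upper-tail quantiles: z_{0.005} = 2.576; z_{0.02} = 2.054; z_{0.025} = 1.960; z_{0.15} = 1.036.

With allocation ratio k = n₂/n₁ = 2, Var(x̄₁−x̄₂) = σ²(1/n₁ + 1/(k·n₁)) = σ²·(k+1)/(k·n₁).
So n₁ = (1 + 1/k)·((z_{α} + z_β)/d)² = 1.500 × (2.996/0.90)².
n₁ = 1.500 × 11.08 = 16.6.
Round up: n₁ = 17, giving n₂ = 2 × 17 = 34.

n₁ = 17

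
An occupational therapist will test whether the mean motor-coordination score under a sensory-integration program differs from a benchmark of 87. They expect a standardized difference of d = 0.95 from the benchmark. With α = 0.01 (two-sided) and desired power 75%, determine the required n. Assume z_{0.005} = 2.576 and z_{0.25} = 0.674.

n = 12

For a one-sample test: n = ((z_{α/2} + z_β) / d)².
z_{α/2} + z_β = 2.576 + 0.674 = 3.250.
n = (3.250 / 0.95)² = 3.421² = 11.70.
Round up.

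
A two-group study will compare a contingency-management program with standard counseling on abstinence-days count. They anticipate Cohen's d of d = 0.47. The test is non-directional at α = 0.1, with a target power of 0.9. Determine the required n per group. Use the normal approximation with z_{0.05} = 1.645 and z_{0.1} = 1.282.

For two independent groups with equal n: n = 2·((z_{α/2} + z_β) / d)².
z_{α/2} + z_β = 1.645 + 1.282 = 2.927.
n = 2 × (2.927 / 0.47)² = 2 × 6.228² = 2 × 38.78 = 77.6.
Round up to the next whole participant.

n = 78 per group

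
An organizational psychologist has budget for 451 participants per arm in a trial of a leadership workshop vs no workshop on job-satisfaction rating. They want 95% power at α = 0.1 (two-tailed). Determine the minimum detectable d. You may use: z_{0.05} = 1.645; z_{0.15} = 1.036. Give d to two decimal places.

d_min ≈ 0.22

For two independent groups of n = 451 each: d_min = (z_{α/2} + z_β)·√(2/n).
z-sum = 1.645 + 1.645 = 3.290.
d_min = 3.290 × √(2/451) = 3.290 × 0.0666 = 0.219.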